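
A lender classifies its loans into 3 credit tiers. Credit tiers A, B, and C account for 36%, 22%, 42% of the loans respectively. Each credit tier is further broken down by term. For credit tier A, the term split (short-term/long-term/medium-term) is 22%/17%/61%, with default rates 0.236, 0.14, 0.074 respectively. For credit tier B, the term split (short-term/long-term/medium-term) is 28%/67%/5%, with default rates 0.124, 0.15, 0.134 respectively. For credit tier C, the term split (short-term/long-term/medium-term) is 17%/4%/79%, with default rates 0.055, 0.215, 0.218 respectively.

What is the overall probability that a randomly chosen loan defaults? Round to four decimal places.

P(D) ≈ 0.1546

P(D|A) = 0.22·0.236 + 0.17·0.14 + 0.61·0.074 = 0.05192 + 0.0238 + 0.04514 = 0.12086
P(D|B) = 0.28·0.124 + 0.67·0.15 + 0.05·0.134 = 0.03472 + 0.1005 + 0.0067 = 0.14192
P(D|C) = 0.17·0.055 + 0.04·0.215 + 0.79·0.218 = 0.00935 + 0.0086 + 0.17222 = 0.19017
Then overall,
P(D) = 0.36·0.12086 + 0.22·0.14192 + 0.42·0.19017
      = 0.0435096 + 0.0312224 + 0.0798714 = 0.1546034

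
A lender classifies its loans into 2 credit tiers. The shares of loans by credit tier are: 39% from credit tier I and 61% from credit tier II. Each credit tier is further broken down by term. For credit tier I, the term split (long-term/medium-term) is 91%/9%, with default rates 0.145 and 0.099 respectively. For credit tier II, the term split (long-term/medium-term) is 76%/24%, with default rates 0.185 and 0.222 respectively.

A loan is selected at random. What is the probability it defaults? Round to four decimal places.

P(D|I) = 0.91·0.145 + 0.09·0.099 = 0.13195 + 0.00891 = 0.14086
P(D|II) = 0.76·0.185 + 0.24·0.222 = 0.1406 + 0.05328 = 0.19388
By total probability over the outer partition,
P(D) = 0.39·0.14086 + 0.61·0.19388
      = 0.0549354 + 0.1182668 = 0.1732022

P(D) ≈ 0.1732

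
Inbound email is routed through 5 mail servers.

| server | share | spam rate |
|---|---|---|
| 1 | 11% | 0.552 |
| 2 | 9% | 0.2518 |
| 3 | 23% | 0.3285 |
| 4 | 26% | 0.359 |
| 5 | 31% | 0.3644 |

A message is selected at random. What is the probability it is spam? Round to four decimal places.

0.3652

P(S) = P(S|1)·P(1) + P(S|2)·P(2) + P(S|3)·P(3) + P(S|4)·P(4) + P(S|5)·P(5)
      = 0.552·0.11 + 0.2518·0.09 + 0.3285·0.23 + 0.359·0.26 + 0.3644·0.31
      = 0.06072 + 0.022662 + 0.075555 + 0.09334 + 0.112964 = 0.365241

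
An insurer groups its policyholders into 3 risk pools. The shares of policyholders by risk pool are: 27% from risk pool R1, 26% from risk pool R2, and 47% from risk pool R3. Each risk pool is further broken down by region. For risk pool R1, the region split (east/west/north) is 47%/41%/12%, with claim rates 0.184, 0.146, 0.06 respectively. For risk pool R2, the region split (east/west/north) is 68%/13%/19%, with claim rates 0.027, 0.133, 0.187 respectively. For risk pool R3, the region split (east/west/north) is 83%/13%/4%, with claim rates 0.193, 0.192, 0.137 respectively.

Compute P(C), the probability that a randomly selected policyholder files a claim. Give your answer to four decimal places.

P(C) ≈ 0.1496

P(C|R1) = 0.47·0.184 + 0.41·0.146 + 0.12·0.06 = 0.08648 + 0.05986 + 0.0072 = 0.15354
P(C|R2) = 0.68·0.027 + 0.13·0.133 + 0.19·0.187 = 0.01836 + 0.01729 + 0.03553 = 0.07118
P(C|R3) = 0.83·0.193 + 0.13·0.192 + 0.04·0.137 = 0.16019 + 0.02496 + 0.00548 = 0.19063
By total probability over the outer partition,
P(C) = 0.27·0.15354 + 0.26·0.07118 + 0.47·0.19063
      = 0.0414558 + 0.0185068 + 0.0895961 = 0.1495587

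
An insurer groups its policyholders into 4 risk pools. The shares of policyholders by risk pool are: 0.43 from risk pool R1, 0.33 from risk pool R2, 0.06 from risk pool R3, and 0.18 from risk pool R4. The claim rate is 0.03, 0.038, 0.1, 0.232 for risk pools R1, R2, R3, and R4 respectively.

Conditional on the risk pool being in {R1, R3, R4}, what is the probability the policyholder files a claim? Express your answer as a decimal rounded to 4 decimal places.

P(C|S) ≈ 0.0905

Let S = {R1, R3, R4}.
P(S) = 0.43 + 0.06 + 0.18 = 0.67.
P(C ∩ S) = 0.03·0.43 + 0.1·0.06 + 0.232·0.18 = 0.0129 + 0.006 + 0.04176 = 0.06066.
P(C | S) = 0.06066 / 0.67 = 0.090537…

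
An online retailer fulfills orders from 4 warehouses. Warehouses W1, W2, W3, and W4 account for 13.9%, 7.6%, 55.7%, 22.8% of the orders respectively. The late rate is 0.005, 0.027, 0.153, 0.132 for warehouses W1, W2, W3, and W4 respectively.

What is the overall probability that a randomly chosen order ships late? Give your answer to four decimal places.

Summing over the partition,
P(L) = P(L|W1)·P(W1) + P(L|W2)·P(W2) + P(L|W3)·P(W3) + P(L|W4)·P(W4)
      = 0.005·0.139 + 0.027·0.076 + 0.153·0.557 + 0.132·0.228
      = 0.000695 + 0.002052 + 0.085221 + 0.030096 = 0.118064

0.1181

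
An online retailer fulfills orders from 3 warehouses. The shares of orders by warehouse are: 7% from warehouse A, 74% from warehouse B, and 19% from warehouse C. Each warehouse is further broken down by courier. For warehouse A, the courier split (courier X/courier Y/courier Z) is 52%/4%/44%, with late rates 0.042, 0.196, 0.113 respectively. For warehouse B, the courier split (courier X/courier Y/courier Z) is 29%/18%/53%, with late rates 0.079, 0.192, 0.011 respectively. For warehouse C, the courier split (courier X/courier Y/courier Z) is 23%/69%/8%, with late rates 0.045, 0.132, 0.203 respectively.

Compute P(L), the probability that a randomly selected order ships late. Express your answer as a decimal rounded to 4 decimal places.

P(L|A) = 0.52·0.042 + 0.04·0.196 + 0.44·0.113 = 0.02184 + 0.00784 + 0.04972 = 0.0794
P(L|B) = 0.29·0.079 + 0.18·0.192 + 0.53·0.011 = 0.02291 + 0.03456 + 0.00583 = 0.0633
P(L|C) = 0.23·0.045 + 0.69·0.132 + 0.08·0.203 = 0.01035 + 0.09108 + 0.01624 = 0.11767
Then overall,
P(L) = 0.07·0.0794 + 0.74·0.0633 + 0.19·0.11767
      = 0.005558 + 0.046842 + 0.0223573 = 0.0747573

0.0748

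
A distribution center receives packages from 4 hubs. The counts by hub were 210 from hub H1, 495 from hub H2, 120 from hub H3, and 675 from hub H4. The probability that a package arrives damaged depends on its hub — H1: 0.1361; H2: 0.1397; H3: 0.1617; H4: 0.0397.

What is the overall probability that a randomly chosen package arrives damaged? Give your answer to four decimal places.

Total: 210 + 495 + 120 + 675 = 1500.
P(H1) = 210/1500 = 0.14. P(H2) = 495/1500 = 0.33. P(H3) = 120/1500 = 0.08. P(H4) = 675/1500 = 0.45.
P(D) = P(D|H1)·P(H1) + P(D|H2)·P(H2) + P(D|H3)·P(H3) + P(D|H4)·P(H4)
      = 0.1361·0.14 + 0.1397·0.33 + 0.1617·0.08 + 0.0397·0.45
      = 0.019054 + 0.046101 + 0.012936 + 0.017865 = 0.095956

0.0960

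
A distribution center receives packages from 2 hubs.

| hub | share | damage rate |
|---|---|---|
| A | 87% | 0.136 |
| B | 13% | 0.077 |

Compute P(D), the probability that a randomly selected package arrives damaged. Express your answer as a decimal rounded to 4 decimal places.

P(D) ≈ 0.1283

Using total probability over the partition,
P(D) = P(D|A)·P(A) + P(D|B)·P(B)
      = 0.136·0.87 + 0.077·0.13
      = 0.11832 + 0.01001 = 0.12833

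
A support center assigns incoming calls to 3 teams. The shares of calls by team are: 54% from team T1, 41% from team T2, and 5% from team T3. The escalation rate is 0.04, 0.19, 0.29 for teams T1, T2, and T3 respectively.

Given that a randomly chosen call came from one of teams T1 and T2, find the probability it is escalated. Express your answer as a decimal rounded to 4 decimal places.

P(E|S) ≈ 0.1047

Let S = {T1, T2}.
P(S) = 0.54 + 0.41 = 0.95.
P(E ∩ S) = 0.04·0.54 + 0.19·0.41 = 0.0216 + 0.0779 = 0.0995.
P(E | S) = 0.0995 / 0.95 = 0.104737…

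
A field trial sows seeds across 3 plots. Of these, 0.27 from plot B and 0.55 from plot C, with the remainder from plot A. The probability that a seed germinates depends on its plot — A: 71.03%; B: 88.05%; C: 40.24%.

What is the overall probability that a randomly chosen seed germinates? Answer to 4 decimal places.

P(G) ≈ 0.5869

P(A) = 1 − (0.27 + 0.55) = 0.18.
P(G) = P(G|A)·P(A) + P(G|B)·P(B) + P(G|C)·P(C)
      = 0.7103·0.18 + 0.8805·0.27 + 0.4024·0.55
      = 0.127854 + 0.237735 + 0.22132 = 0.586909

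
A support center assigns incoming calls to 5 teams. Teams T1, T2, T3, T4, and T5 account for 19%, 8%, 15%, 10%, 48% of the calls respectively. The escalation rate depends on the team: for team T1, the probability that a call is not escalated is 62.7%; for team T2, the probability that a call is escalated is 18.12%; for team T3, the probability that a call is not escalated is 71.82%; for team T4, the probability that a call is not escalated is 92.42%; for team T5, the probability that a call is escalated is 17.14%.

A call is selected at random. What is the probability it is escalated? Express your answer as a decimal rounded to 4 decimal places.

P(E) ≈ 0.2175

P(E|T1) = 1 − 0.627 = 0.373.
P(E|T3) = 1 − 0.7182 = 0.2818.
P(E|T4) = 1 − 0.9242 = 0.0758.
By the law of total probability,
P(E) = P(E|T1)·P(T1) + P(E|T2)·P(T2) + P(E|T3)·P(T3) + P(E|T4)·P(T4) + P(E|T5)·P(T5)
      = 0.373·0.19 + 0.1812·0.08 + 0.2818·0.15 + 0.0758·0.1 + 0.1714·0.48
      = 0.07087 + 0.014496 + 0.04227 + 0.00758 + 0.082272 = 0.217488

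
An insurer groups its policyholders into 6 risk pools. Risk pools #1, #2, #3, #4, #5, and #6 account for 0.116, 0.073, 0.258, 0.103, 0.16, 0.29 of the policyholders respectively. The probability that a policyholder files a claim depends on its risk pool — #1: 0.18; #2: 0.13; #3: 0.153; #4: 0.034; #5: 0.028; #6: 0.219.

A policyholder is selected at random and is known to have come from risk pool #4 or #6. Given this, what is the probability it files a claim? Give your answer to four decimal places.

Let S = {#4, #6}.
P(S) = 0.103 + 0.29 = 0.393.
P(C ∩ S) = 0.034·0.103 + 0.219·0.29 = 0.003502 + 0.06351 = 0.067012.
P(C | S) = 0.067012 / 0.393 = 0.170514…

P(C|S) ≈ 0.1705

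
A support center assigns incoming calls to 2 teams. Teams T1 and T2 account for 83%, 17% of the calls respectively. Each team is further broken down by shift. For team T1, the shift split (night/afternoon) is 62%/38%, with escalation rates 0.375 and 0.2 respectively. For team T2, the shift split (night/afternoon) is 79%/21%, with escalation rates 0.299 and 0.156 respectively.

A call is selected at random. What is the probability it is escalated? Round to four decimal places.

0.3018

P(E|T1) = 0.62·0.375 + 0.38·0.2 = 0.2325 + 0.076 = 0.3085
P(E|T2) = 0.79·0.299 + 0.21·0.156 = 0.23621 + 0.03276 = 0.26897
By total probability over the outer partition,
P(E) = 0.83·0.3085 + 0.17·0.26897
      = 0.256055 + 0.0457249 = 0.3017799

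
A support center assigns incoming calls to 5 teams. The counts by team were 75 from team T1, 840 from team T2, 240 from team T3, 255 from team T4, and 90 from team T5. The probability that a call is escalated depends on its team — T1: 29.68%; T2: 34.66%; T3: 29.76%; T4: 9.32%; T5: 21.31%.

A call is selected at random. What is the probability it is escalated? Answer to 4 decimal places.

Total: 75 + 840 + 240 + 255 + 90 = 1500.
P(T1) = 75/1500 = 0.05. P(T2) = 840/1500 = 0.56. P(T3) = 240/1500 = 0.16. P(T4) = 255/1500 = 0.17. P(T5) = 90/1500 = 0.06.
P(E) = P(E|T1)·P(T1) + P(E|T2)·P(T2) + P(E|T3)·P(T3) + P(E|T4)·P(T4) + P(E|T5)·P(T5)
      = 0.2968·0.05 + 0.3466·0.56 + 0.2976·0.16 + 0.0932·0.17 + 0.2131·0.06
      = 0.01484 + 0.194096 + 0.047616 + 0.015844 + 0.012786 = 0.285182

P(E) ≈ 0.2852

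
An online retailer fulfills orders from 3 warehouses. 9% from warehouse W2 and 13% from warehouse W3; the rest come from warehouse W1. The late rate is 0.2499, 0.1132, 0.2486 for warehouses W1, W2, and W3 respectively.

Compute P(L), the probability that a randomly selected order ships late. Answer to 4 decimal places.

0.2374

P(W1) = 1 − (0.09 + 0.13) = 0.78.
By the law of total probability,
P(L) = P(L|W1)·P(W1) + P(L|W2)·P(W2) + P(L|W3)·P(W3)
      = 0.2499·0.78 + 0.1132·0.09 + 0.2486·0.13
      = 0.194922 + 0.010188 + 0.032318 = 0.237428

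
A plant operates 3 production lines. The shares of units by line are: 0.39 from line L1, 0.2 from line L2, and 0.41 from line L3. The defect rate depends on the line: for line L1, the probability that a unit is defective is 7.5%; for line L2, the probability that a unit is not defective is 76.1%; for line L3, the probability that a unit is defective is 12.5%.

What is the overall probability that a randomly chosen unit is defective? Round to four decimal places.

P(D|L2) = 1 − 0.761 = 0.239.
Using total probability over the partition,
P(D) = P(D|L1)·P(L1) + P(D|L2)·P(L2) + P(D|L3)·P(L3)
      = 0.075·0.39 + 0.239·0.2 + 0.125·0.41
      = 0.02925 + 0.0478 + 0.05125 = 0.1283

P(D) ≈ 0.1283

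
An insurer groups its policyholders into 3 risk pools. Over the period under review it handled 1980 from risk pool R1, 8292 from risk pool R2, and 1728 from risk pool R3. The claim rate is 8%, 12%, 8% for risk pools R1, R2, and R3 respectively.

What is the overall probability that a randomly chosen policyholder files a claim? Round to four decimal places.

0.1076

Total: 1980 + 8292 + 1728 = 12000.
P(R1) = 1980/12000 = 0.165. P(R2) = 8292/12000 = 0.691. P(R3) = 1728/12000 = 0.144.
By the law of total probability,
P(C) = P(C|R1)·P(R1) + P(C|R2)·P(R2) + P(C|R3)·P(R3)
      = 0.08·0.165 + 0.12·0.691 + 0.08·0.144
      = 0.0132 + 0.08292 + 0.01152 = 0.10764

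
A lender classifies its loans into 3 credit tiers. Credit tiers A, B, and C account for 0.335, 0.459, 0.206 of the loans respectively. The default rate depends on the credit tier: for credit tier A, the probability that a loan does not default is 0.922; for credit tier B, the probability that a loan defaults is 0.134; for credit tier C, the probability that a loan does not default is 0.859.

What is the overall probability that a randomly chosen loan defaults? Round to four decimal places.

P(D|A) = 1 − 0.922 = 0.078.
P(D|C) = 1 − 0.859 = 0.141.
P(D) = P(D|A)·P(A) + P(D|B)·P(B) + P(D|C)·P(C)
      = 0.078·0.335 + 0.134·0.459 + 0.141·0.206
      = 0.02613 + 0.061506 + 0.029046 = 0.116682

P(D) ≈ 0.1167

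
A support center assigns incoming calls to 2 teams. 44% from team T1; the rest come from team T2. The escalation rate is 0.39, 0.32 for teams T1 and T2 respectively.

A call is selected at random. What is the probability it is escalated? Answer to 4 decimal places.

P(E) ≈ 0.3508

P(T2) = 1 − (0.44) = 0.56.
P(E) = P(E|T1)·P(T1) + P(E|T2)·P(T2)
      = 0.39·0.44 + 0.32·0.56
      = 0.1716 + 0.1792 = 0.3508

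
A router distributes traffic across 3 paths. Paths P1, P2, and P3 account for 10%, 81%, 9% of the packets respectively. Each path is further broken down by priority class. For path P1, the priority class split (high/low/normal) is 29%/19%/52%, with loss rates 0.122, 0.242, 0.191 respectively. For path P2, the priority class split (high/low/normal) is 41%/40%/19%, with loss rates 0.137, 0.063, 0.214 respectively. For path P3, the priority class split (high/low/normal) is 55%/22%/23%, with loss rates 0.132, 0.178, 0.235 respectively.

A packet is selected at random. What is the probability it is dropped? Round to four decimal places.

P(L|P1) = 0.29·0.122 + 0.19·0.242 + 0.52·0.191 = 0.03538 + 0.04598 + 0.09932 = 0.18068
P(L|P2) = 0.41·0.137 + 0.4·0.063 + 0.19·0.214 = 0.05617 + 0.0252 + 0.04066 = 0.12203
P(L|P3) = 0.55·0.132 + 0.22·0.178 + 0.23·0.235 = 0.0726 + 0.03916 + 0.05405 = 0.16581
By total probability over the outer partition,
P(L) = 0.1·0.18068 + 0.81·0.12203 + 0.09·0.16581
      = 0.018068 + 0.0988443 + 0.0149229 = 0.1318352

P(L) ≈ 0.1318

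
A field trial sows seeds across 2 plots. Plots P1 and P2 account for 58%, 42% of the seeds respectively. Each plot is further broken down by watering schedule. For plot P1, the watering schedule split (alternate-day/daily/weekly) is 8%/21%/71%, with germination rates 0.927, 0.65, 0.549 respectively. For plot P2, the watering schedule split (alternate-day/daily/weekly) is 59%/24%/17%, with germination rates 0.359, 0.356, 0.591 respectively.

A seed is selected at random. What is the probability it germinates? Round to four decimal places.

P(G|P1) = 0.08·0.927 + 0.21·0.65 + 0.71·0.549 = 0.07416 + 0.1365 + 0.38979 = 0.60045
P(G|P2) = 0.59·0.359 + 0.24·0.356 + 0.17·0.591 = 0.21181 + 0.08544 + 0.10047 = 0.39772
By total probability over the outer partition,
P(G) = 0.58·0.60045 + 0.42·0.39772
      = 0.348261 + 0.1670424 = 0.5153034

0.5153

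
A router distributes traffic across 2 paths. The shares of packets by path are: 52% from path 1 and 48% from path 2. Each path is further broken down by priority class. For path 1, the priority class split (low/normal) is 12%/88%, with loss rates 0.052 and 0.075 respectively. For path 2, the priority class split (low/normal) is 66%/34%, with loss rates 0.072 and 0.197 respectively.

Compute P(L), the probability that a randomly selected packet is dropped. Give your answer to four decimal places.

0.0925

P(L|1) = 0.12·0.052 + 0.88·0.075 = 0.00624 + 0.066 = 0.07224
P(L|2) = 0.66·0.072 + 0.34·0.197 = 0.04752 + 0.06698 = 0.1145
Then overall,
P(L) = 0.52·0.07224 + 0.48·0.1145
      = 0.0375648 + 0.05496 = 0.0925248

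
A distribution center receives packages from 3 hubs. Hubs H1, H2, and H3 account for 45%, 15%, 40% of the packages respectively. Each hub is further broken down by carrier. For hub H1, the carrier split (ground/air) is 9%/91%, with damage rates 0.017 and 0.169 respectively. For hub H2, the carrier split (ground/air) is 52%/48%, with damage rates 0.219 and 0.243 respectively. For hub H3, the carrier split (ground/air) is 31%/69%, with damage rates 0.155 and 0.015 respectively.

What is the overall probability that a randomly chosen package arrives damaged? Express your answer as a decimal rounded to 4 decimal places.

P(D) ≈ 0.1278

P(D|H1) = 0.09·0.017 + 0.91·0.169 = 0.00153 + 0.15379 = 0.15532
P(D|H2) = 0.52·0.219 + 0.48·0.243 = 0.11388 + 0.11664 = 0.23052
P(D|H3) = 0.31·0.155 + 0.69·0.015 = 0.04805 + 0.01035 = 0.0584
By total probability over the outer partition,
P(D) = 0.45·0.15532 + 0.15·0.23052 + 0.4·0.0584
      = 0.069894 + 0.034578 + 0.02336 = 0.127832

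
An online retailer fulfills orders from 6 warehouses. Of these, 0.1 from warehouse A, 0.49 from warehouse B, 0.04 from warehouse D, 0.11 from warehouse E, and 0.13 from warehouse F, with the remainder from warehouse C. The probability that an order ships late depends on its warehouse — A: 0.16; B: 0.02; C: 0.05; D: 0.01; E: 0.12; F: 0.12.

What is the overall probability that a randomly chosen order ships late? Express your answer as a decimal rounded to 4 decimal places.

P(C) = 1 − (0.1 + 0.49 + 0.04 + 0.11 + 0.13) = 0.13.
Using total probability over the partition,
P(L) = P(L|A)·P(A) + P(L|B)·P(B) + P(L|C)·P(C) + P(L|D)·P(D) + P(L|E)·P(E) + P(L|F)·P(F)
      = 0.16·0.1 + 0.02·0.49 + 0.05·0.13 + 0.01·0.04 + 0.12·0.11 + 0.12·0.13
      = 0.016 + 0.0098 + 0.0065 + 0.0004 + 0.0132 + 0.0156 = 0.0615

P(L) ≈ 0.0615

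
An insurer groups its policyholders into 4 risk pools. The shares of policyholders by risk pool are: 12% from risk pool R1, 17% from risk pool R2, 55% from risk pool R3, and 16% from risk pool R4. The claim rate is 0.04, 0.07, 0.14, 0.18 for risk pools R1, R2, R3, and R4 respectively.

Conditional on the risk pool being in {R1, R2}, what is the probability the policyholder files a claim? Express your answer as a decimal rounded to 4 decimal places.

P(C|S) ≈ 0.0576

Let S = {R1, R2}.
P(S) = 0.12 + 0.17 = 0.29.
P(C ∩ S) = 0.04·0.12 + 0.07·0.17 = 0.0048 + 0.0119 = 0.0167.
P(C | S) = 0.0167 / 0.29 = 0.057586…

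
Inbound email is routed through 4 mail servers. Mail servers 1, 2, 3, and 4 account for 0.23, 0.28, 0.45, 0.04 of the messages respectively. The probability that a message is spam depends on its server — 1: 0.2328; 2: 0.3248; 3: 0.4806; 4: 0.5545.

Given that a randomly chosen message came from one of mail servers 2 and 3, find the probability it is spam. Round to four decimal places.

0.4208

Let J = {2, 3}.
P(J) = 0.28 + 0.45 = 0.73.
P(S ∩ J) = 0.3248·0.28 + 0.4806·0.45 = 0.090944 + 0.21627 = 0.307214.
P(S | J) = 0.307214 / 0.73 = 0.420841…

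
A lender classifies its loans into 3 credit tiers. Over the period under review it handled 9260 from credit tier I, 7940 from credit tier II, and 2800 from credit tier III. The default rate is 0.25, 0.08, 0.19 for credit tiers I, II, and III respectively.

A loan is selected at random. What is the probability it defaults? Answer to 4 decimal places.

Total: 9260 + 7940 + 2800 = 20000.
P(I) = 9260/20000 = 0.463. P(II) = 7940/20000 = 0.397. P(III) = 2800/20000 = 0.14.
Using total probability over the partition,
P(D) = P(D|I)·P(I) + P(D|II)·P(II) + P(D|III)·P(III)
      = 0.25·0.463 + 0.08·0.397 + 0.19·0.14
      = 0.11575 + 0.03176 + 0.0266 = 0.17411

0.1741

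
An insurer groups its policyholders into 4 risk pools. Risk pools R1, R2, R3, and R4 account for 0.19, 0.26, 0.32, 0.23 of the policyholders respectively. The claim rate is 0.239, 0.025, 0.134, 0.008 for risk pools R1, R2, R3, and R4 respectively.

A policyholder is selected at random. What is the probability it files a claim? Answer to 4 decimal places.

P(C) ≈ 0.0966

P(C) = P(C|R1)·P(R1) + P(C|R2)·P(R2) + P(C|R3)·P(R3) + P(C|R4)·P(R4)
      = 0.239·0.19 + 0.025·0.26 + 0.134·0.32 + 0.008·0.23
      = 0.04541 + 0.0065 + 0.04288 + 0.00184 = 0.09663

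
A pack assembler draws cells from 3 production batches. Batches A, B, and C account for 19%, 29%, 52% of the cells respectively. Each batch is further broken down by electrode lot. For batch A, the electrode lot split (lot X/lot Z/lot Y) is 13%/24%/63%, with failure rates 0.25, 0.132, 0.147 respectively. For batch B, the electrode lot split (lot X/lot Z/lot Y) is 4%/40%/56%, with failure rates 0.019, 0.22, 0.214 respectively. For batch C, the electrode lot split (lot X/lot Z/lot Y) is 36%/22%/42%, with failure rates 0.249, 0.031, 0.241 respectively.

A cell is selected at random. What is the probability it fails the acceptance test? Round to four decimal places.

P(F) ≈ 0.1931

P(F|A) = 0.13·0.25 + 0.24·0.132 + 0.63·0.147 = 0.0325 + 0.03168 + 0.09261 = 0.15679
P(F|B) = 0.04·0.019 + 0.4·0.22 + 0.56·0.214 = 0.00076 + 0.088 + 0.11984 = 0.2086
P(F|C) = 0.36·0.249 + 0.22·0.031 + 0.42·0.241 = 0.08964 + 0.00682 + 0.10122 = 0.19768
By total probability over the outer partition,
P(F) = 0.19·0.15679 + 0.29·0.2086 + 0.52·0.19768
      = 0.0297901 + 0.060494 + 0.1027936 = 0.1930777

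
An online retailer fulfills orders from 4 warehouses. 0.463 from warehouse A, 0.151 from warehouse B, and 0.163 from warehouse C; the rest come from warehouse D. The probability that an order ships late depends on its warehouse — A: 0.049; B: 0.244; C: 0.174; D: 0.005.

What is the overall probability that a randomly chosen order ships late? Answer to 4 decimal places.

0.0890

P(D) = 1 − (0.463 + 0.151 + 0.163) = 0.223.
P(L) = P(L|A)·P(A) + P(L|B)·P(B) + P(L|C)·P(C) + P(L|D)·P(D)
      = 0.049·0.463 + 0.244·0.151 + 0.174·0.163 + 0.005·0.223
      = 0.022687 + 0.036844 + 0.028362 + 0.001115 = 0.089008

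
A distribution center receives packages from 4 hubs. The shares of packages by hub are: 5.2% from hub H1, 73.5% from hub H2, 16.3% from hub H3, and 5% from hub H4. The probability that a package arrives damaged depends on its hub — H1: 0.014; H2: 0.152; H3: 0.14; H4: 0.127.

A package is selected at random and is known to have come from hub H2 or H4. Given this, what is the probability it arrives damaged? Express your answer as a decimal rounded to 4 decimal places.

0.1504

Let S = {H2, H4}.
P(S) = 0.735 + 0.05 = 0.785.
P(D ∩ S) = 0.152·0.735 + 0.127·0.05 = 0.11172 + 0.00635 = 0.11807.
P(D | S) = 0.11807 / 0.785 = 0.150408…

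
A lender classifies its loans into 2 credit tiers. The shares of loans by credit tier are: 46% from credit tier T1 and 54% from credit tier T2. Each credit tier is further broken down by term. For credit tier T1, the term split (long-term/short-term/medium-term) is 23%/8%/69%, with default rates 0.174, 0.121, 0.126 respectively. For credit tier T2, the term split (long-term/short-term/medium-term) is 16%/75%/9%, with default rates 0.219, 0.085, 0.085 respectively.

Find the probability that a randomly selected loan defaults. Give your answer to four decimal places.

0.1203

P(D|T1) = 0.23·0.174 + 0.08·0.121 + 0.69·0.126 = 0.04002 + 0.00968 + 0.08694 = 0.13664
P(D|T2) = 0.16·0.219 + 0.75·0.085 + 0.09·0.085 = 0.03504 + 0.06375 + 0.00765 = 0.10644
By total probability over the outer partition,
P(D) = 0.46·0.13664 + 0.54·0.10644
      = 0.0628544 + 0.0574776 = 0.120332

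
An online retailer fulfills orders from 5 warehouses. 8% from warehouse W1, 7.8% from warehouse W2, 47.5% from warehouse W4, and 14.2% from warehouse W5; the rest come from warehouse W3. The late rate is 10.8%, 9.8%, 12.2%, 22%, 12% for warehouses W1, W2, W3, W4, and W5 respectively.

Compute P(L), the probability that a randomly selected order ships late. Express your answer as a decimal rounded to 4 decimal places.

0.1653

P(W3) = 1 − (0.08 + 0.078 + 0.475 + 0.142) = 0.225.
Summing over the partition,
P(L) = P(L|W1)·P(W1) + P(L|W2)·P(W2) + P(L|W3)·P(W3) + P(L|W4)·P(W4) + P(L|W5)·P(W5)
      = 0.108·0.08 + 0.098·0.078 + 0.122·0.225 + 0.22·0.475 + 0.12·0.142
      = 0.00864 + 0.007644 + 0.02745 + 0.1045 + 0.01704 = 0.165274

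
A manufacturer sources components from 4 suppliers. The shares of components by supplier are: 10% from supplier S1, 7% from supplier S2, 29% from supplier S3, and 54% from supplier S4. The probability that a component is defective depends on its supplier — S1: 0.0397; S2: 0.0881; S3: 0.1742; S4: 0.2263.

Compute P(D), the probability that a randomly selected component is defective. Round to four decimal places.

0.1829

Using total probability over the partition,
P(D) = P(D|S1)·P(S1) + P(D|S2)·P(S2) + P(D|S3)·P(S3) + P(D|S4)·P(S4)
      = 0.0397·0.1 + 0.0881·0.07 + 0.1742·0.29 + 0.2263·0.54
      = 0.00397 + 0.006167 + 0.050518 + 0.122202 = 0.182857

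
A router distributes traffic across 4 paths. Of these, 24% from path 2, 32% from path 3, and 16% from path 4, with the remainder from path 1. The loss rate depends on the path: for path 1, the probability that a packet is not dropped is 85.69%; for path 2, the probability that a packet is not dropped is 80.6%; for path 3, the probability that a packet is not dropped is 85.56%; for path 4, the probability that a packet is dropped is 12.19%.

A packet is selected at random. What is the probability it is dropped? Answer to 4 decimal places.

P(1) = 1 − (0.24 + 0.32 + 0.16) = 0.28.
P(L|1) = 1 − 0.8569 = 0.1431.
P(L|2) = 1 − 0.806 = 0.194.
P(L|3) = 1 − 0.8556 = 0.1444.
P(L) = P(L|1)·P(1) + P(L|2)·P(2) + P(L|3)·P(3) + P(L|4)·P(4)
      = 0.1431·0.28 + 0.194·0.24 + 0.1444·0.32 + 0.1219·0.16
      = 0.040068 + 0.04656 + 0.046208 + 0.019504 = 0.15234

P(L) ≈ 0.1523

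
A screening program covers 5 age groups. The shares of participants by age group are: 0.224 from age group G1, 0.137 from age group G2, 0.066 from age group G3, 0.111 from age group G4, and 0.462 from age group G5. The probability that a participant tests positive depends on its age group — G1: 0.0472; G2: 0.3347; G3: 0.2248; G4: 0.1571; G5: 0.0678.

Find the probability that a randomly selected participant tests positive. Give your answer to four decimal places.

By the law of total probability,
P(T) = P(T|G1)·P(G1) + P(T|G2)·P(G2) + P(T|G3)·P(G3) + P(T|G4)·P(G4) + P(T|G5)·P(G5)
      = 0.0472·0.224 + 0.3347·0.137 + 0.2248·0.066 + 0.1571·0.111 + 0.0678·0.462
      = 0.0105728 + 0.0458539 + 0.0148368 + 0.0174381 + 0.0313236 = 0.1200252

0.1200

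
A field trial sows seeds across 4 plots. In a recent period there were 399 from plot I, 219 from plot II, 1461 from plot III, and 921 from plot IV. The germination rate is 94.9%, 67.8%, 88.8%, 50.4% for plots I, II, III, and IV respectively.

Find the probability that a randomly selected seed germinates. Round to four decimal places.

Total: 399 + 219 + 1461 + 921 = 3000.
P(I) = 399/3000 = 0.133. P(II) = 219/3000 = 0.073. P(III) = 1461/3000 = 0.487. P(IV) = 921/3000 = 0.307.
P(G) = P(G|I)·P(I) + P(G|II)·P(II) + P(G|III)·P(III) + P(G|IV)·P(IV)
      = 0.949·0.133 + 0.678·0.073 + 0.888·0.487 + 0.504·0.307
      = 0.126217 + 0.049494 + 0.432456 + 0.154728 = 0.762895

P(G) ≈ 0.7629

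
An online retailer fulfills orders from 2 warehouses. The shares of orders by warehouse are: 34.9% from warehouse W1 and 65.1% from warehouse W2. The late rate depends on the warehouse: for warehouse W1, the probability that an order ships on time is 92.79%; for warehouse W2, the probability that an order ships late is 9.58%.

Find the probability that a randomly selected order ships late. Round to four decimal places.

P(L|W1) = 1 − 0.9279 = 0.0721.
P(L) = P(L|W1)·P(W1) + P(L|W2)·P(W2)
      = 0.0721·0.349 + 0.0958·0.651
      = 0.0251629 + 0.0623658 = 0.0875287

P(L) ≈ 0.0875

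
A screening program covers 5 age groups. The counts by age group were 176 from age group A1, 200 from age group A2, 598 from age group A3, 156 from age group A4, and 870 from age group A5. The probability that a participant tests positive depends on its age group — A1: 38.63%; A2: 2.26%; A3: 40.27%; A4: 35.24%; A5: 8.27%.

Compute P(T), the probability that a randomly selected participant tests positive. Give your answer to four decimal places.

Total: 176 + 200 + 598 + 156 + 870 = 2000.
P(A1) = 176/2000 = 0.088. P(A2) = 200/2000 = 0.1. P(A3) = 598/2000 = 0.299. P(A4) = 156/2000 = 0.078. P(A5) = 870/2000 = 0.435.
Summing over the partition,
P(T) = P(T|A1)·P(A1) + P(T|A2)·P(A2) + P(T|A3)·P(A3) + P(T|A4)·P(A4) + P(T|A5)·P(A5)
      = 0.3863·0.088 + 0.0226·0.1 + 0.4027·0.299 + 0.3524·0.078 + 0.0827·0.435
      = 0.0339944 + 0.00226 + 0.1204073 + 0.0274872 + 0.0359745 = 0.2201234

0.2201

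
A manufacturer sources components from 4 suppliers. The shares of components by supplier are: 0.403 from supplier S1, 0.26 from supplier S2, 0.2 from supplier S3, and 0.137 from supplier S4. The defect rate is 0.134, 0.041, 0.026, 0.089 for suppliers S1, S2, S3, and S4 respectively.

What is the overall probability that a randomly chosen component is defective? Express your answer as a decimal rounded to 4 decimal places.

Using total probability over the partition,
P(D) = P(D|S1)·P(S1) + P(D|S2)·P(S2) + P(D|S3)·P(S3) + P(D|S4)·P(S4)
      = 0.134·0.403 + 0.041·0.26 + 0.026·0.2 + 0.089·0.137
      = 0.054002 + 0.01066 + 0.0052 + 0.012193 = 0.082055

0.0821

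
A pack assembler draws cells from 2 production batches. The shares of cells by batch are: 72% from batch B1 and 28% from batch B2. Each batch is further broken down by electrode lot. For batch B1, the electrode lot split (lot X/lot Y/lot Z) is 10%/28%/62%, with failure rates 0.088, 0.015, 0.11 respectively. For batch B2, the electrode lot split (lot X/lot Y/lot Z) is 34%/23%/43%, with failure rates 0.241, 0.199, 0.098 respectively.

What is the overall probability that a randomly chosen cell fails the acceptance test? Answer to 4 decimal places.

0.1060

P(F|B1) = 0.1·0.088 + 0.28·0.015 + 0.62·0.11 = 0.0088 + 0.0042 + 0.0682 = 0.0812
P(F|B2) = 0.34·0.241 + 0.23·0.199 + 0.43·0.098 = 0.08194 + 0.04577 + 0.04214 = 0.16985
By total probability over the outer partition,
P(F) = 0.72·0.0812 + 0.28·0.16985
      = 0.058464 + 0.047558 = 0.106022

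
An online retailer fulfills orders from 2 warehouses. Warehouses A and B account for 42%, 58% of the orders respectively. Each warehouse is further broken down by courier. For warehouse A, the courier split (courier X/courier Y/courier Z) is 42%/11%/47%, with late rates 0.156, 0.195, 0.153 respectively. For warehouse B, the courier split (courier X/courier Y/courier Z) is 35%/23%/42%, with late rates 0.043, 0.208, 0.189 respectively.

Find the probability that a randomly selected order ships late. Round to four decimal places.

P(L|A) = 0.42·0.156 + 0.11·0.195 + 0.47·0.153 = 0.06552 + 0.02145 + 0.07191 = 0.15888
P(L|B) = 0.35·0.043 + 0.23·0.208 + 0.42·0.189 = 0.01505 + 0.04784 + 0.07938 = 0.14227
By total probability over the outer partition,
P(L) = 0.42·0.15888 + 0.58·0.14227
      = 0.0667296 + 0.0825166 = 0.1492462

P(L) ≈ 0.1492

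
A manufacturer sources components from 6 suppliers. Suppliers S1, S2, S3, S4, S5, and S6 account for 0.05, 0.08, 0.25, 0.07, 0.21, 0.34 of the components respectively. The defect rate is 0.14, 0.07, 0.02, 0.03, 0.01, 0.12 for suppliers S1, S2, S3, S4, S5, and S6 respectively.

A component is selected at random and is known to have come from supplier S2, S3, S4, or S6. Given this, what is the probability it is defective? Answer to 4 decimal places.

0.0723

Let S = {S2, S3, S4, S6}.
P(S) = 0.08 + 0.25 + 0.07 + 0.34 = 0.74.
P(D ∩ S) = 0.07·0.08 + 0.02·0.25 + 0.03·0.07 + 0.12·0.34 = 0.0056 + 0.005 + 0.0021 + 0.0408 = 0.0535.
P(D | S) = 0.0535 / 0.74 = 0.072297…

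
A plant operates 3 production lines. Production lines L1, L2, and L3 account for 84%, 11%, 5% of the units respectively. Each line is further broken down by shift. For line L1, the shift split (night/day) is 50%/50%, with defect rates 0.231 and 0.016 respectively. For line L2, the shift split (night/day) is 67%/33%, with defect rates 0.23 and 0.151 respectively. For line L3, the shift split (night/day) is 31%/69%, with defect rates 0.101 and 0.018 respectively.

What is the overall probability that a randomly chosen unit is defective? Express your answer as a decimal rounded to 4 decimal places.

P(D|L1) = 0.5·0.231 + 0.5·0.016 = 0.1155 + 0.008 = 0.1235
P(D|L2) = 0.67·0.23 + 0.33·0.151 = 0.1541 + 0.04983 = 0.20393
P(D|L3) = 0.31·0.101 + 0.69·0.018 = 0.03131 + 0.01242 = 0.04373
By total probability over the outer partition,
P(D) = 0.84·0.1235 + 0.11·0.20393 + 0.05·0.04373
      = 0.10374 + 0.0224323 + 0.0021865 = 0.1283588

0.1284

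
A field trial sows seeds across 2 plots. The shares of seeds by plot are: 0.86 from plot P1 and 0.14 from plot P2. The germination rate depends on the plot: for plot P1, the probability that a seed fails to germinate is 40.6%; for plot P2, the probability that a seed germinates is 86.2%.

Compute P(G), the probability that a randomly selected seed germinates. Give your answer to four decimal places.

P(G|P1) = 1 − 0.406 = 0.594.
Summing over the partition,
P(G) = P(G|P1)·P(P1) + P(G|P2)·P(P2)
      = 0.594·0.86 + 0.862·0.14
      = 0.51084 + 0.12068 = 0.63152

0.6315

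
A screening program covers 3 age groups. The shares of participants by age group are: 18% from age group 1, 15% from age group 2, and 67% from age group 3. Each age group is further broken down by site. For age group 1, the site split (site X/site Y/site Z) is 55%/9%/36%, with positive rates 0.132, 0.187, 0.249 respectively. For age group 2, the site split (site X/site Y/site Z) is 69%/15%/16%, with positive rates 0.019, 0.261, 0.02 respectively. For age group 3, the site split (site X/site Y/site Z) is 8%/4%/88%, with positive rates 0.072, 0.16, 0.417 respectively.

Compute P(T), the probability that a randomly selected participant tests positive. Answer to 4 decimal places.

P(T|1) = 0.55·0.132 + 0.09·0.187 + 0.36·0.249 = 0.0726 + 0.01683 + 0.08964 = 0.17907
P(T|2) = 0.69·0.019 + 0.15·0.261 + 0.16·0.02 = 0.01311 + 0.03915 + 0.0032 = 0.05546
P(T|3) = 0.08·0.072 + 0.04·0.16 + 0.88·0.417 = 0.00576 + 0.0064 + 0.36696 = 0.37912
By total probability over the outer partition,
P(T) = 0.18·0.17907 + 0.15·0.05546 + 0.67·0.37912
      = 0.0322326 + 0.008319 + 0.2540104 = 0.294562

P(T) ≈ 0.2946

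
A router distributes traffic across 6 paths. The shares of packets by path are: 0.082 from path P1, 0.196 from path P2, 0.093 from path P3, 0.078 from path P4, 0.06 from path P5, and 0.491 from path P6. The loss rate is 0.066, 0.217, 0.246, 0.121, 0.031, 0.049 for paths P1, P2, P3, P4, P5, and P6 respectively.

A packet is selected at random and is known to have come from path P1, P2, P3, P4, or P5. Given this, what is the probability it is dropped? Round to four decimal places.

Let S = {P1, P2, P3, P4, P5}.
P(S) = 0.082 + 0.196 + 0.093 + 0.078 + 0.06 = 0.509.
P(L ∩ S) = 0.066·0.082 + 0.217·0.196 + 0.246·0.093 + 0.121·0.078 + 0.031·0.06 = 0.005412 + 0.042532 + 0.022878 + 0.009438 + 0.00186 = 0.08212.
P(L | S) = 0.08212 / 0.509 = 0.161336…

P(L|S) ≈ 0.1613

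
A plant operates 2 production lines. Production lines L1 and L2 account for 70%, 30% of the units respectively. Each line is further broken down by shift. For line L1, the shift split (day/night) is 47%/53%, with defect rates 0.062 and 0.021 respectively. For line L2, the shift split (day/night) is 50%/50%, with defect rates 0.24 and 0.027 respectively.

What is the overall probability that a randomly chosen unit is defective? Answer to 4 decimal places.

P(D|L1) = 0.47·0.062 + 0.53·0.021 = 0.02914 + 0.01113 = 0.04027
P(D|L2) = 0.5·0.24 + 0.5·0.027 = 0.12 + 0.0135 = 0.1335
By total probability over the outer partition,
P(D) = 0.7·0.04027 + 0.3·0.1335
      = 0.028189 + 0.04005 = 0.068239

P(D) ≈ 0.0682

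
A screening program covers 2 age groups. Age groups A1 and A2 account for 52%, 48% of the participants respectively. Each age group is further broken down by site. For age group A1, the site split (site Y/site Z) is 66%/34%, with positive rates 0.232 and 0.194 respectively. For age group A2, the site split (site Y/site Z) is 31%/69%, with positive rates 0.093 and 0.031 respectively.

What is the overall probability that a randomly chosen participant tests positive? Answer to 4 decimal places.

P(T|A1) = 0.66·0.232 + 0.34·0.194 = 0.15312 + 0.06596 = 0.21908
P(T|A2) = 0.31·0.093 + 0.69·0.031 = 0.02883 + 0.02139 = 0.05022
By total probability over the outer partition,
P(T) = 0.52·0.21908 + 0.48·0.05022
      = 0.1139216 + 0.0241056 = 0.1380272

0.1380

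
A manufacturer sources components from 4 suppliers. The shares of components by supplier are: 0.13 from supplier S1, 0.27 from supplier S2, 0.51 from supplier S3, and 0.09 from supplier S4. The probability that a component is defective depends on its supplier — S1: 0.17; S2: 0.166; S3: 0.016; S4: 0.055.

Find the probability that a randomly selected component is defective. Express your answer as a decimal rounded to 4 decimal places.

P(D) = P(D|S1)·P(S1) + P(D|S2)·P(S2) + P(D|S3)·P(S3) + P(D|S4)·P(S4)
      = 0.17·0.13 + 0.166·0.27 + 0.016·0.51 + 0.055·0.09
      = 0.0221 + 0.04482 + 0.00816 + 0.00495 = 0.08003

P(D) ≈ 0.0800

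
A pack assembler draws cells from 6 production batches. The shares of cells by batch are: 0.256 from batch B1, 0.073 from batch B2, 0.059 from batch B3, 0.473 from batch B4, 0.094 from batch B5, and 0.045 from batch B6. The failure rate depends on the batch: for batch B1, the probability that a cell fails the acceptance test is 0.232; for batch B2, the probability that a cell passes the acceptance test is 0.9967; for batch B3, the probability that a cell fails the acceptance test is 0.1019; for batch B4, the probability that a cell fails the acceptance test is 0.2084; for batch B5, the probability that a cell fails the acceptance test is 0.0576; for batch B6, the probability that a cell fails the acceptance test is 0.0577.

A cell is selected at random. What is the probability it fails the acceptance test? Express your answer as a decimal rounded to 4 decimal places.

P(F|B2) = 1 − 0.9967 = 0.0033.
P(F) = P(F|B1)·P(B1) + P(F|B2)·P(B2) + P(F|B3)·P(B3) + P(F|B4)·P(B4) + P(F|B5)·P(B5) + P(F|B6)·P(B6)
      = 0.232·0.256 + 0.0033·0.073 + 0.1019·0.059 + 0.2084·0.473 + 0.0576·0.094 + 0.0577·0.045
      = 0.059392 + 0.0002409 + 0.0060121 + 0.0985732 + 0.0054144 + 0.0025965 = 0.1722291

0.1722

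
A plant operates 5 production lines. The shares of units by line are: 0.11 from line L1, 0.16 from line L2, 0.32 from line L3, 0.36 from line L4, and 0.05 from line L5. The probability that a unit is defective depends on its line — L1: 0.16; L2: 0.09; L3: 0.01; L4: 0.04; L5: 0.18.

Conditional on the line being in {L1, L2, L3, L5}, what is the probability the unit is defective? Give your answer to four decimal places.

0.0691

Let S = {L1, L2, L3, L5}.
P(S) = 0.11 + 0.16 + 0.32 + 0.05 = 0.64.
P(D ∩ S) = 0.16·0.11 + 0.09·0.16 + 0.01·0.32 + 0.18·0.05 = 0.0176 + 0.0144 + 0.0032 + 0.009 = 0.0442.
P(D | S) = 0.0442 / 0.64 = 0.069063…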